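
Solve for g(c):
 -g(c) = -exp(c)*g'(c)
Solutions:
 g(c) = C1*exp(-exp(-c))


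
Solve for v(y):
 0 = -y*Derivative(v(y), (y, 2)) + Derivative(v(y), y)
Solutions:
 v(y) = C1 + C2*y^2


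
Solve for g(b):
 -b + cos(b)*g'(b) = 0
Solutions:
 g(b) = C1 + Integral(b/cos(b), b)


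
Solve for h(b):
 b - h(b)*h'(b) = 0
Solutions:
 h(b) = -sqrt(C1 + b^2)
 h(b) = sqrt(C1 + b^2)


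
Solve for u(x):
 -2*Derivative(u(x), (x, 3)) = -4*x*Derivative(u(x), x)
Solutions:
 u(x) = C1 + Integral(C2*airyai(2^(1/3)*x) + C3*airybi(2^(1/3)*x), x)


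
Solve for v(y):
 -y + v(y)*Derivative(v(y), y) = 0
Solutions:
 v(y) = -sqrt(C1 + y^2)
 v(y) = sqrt(C1 + y^2)


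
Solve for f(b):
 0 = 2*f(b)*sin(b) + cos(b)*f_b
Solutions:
 f(b) = C1*cos(b)^2


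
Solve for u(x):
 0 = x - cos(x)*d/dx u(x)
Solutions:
 u(x) = C1 + Integral(x/cos(x), x)


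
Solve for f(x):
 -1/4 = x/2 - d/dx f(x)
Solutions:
 f(x) = C1 + x^2/4 + x/4


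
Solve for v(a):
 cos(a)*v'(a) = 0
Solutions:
 v(a) = C1


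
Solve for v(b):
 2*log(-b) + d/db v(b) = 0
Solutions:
 v(b) = C1 - 2*b*log(-b) + 2*b


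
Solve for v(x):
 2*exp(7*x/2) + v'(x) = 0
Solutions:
 v(x) = C1 - 4*exp(7*x/2)/7


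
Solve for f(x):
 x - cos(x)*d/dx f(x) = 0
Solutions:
 f(x) = C1 + Integral(x/cos(x), x)


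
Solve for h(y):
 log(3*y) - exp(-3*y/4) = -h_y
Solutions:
 h(y) = C1 - y*log(y) + y*(1 - log(3)) - 4*exp(-3*y/4)/3


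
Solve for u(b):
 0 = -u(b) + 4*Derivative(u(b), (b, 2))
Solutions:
 u(b) = C1*exp(-b/2) + C2*exp(b/2)


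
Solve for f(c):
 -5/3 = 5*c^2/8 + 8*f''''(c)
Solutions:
 f(c) = C1 + C2*c + C3*c^2 + C4*c^3 - c^6/4608 - 5*c^4/576


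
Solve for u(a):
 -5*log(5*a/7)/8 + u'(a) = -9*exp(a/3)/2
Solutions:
 u(a) = C1 + 5*a*log(a)/8 + 5*a*(-log(7) - 1 + log(5))/8 - 27*exp(a/3)/2


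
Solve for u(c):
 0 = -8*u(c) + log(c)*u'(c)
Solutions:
 u(c) = C1*exp(8*li(c))


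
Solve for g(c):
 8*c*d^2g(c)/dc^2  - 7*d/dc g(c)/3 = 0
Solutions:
 g(c) = C1 + C2*c^(31/24)


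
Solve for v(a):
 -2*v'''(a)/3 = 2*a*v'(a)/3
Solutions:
 v(a) = C1 + Integral(C2*airyai(-a) + C3*airybi(-a), a)


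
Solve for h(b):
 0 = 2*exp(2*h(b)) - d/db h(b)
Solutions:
 h(b) = log(-sqrt(-1/(C1 + 2*b))) - log(2)/2
 h(b) = log(-1/(C1 + 2*b))/2 - log(2)/2


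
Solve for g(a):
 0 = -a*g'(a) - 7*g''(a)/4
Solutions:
 g(a) = C1 + C2*erf(sqrt(14)*a/7)


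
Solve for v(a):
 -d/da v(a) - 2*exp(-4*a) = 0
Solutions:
 v(a) = C1 + exp(-4*a)/2


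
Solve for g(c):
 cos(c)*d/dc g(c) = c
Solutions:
 g(c) = C1 + Integral(c/cos(c), c)


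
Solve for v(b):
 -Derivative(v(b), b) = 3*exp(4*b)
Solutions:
 v(b) = C1 - 3*exp(4*b)/4


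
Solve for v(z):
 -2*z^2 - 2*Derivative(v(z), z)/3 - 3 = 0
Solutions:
 v(z) = C1 - z^3 - 9*z/2


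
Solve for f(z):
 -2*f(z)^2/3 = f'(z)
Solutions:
 f(z) = 3/(C1 + 2*z)


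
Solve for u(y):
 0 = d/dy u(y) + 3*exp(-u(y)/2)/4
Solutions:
 u(y) = 2*log(C1 - 3*y/8)


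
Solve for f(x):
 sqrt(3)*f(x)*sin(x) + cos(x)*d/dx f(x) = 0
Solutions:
 f(x) = C1*cos(x)^(sqrt(3))


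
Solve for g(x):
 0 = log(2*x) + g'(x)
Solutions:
 g(x) = C1 - x*log(x) - x*log(2) + x


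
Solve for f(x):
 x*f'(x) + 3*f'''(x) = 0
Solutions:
 f(x) = C1 + Integral(C2*airyai(-3^(2/3)*x/3) + C3*airybi(-3^(2/3)*x/3), x)


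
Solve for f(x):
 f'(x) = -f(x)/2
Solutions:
 f(x) = C1*exp(-x/2)


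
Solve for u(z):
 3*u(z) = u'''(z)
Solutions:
 u(z) = C3*exp(3^(1/3)*z) + (C1*sin(3^(5/6)*z/2) + C2*cos(3^(5/6)*z/2))*exp(-3^(1/3)*z/2)


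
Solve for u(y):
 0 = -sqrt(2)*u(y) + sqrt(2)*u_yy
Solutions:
 u(y) = C1*exp(-y) + C2*exp(y)


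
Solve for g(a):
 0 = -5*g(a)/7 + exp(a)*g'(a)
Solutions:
 g(a) = C1*exp(-5*exp(-a)/7)


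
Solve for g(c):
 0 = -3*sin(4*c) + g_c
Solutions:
 g(c) = C1 - 3*cos(4*c)/4


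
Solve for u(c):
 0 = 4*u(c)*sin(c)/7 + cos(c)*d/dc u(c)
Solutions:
 u(c) = C1*cos(c)^(4/7)


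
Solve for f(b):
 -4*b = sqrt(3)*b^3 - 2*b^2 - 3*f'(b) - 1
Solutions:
 f(b) = C1 + sqrt(3)*b^4/12 - 2*b^3/9 + 2*b^2/3 - b/3


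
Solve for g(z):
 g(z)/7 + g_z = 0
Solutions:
 g(z) = C1*exp(-z/7)


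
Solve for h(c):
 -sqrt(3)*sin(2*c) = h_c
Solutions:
 h(c) = C1 + sqrt(3)*cos(2*c)/2


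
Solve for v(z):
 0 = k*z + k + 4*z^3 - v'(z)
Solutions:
 v(z) = C1 + k*z^2/2 + k*z + z^4


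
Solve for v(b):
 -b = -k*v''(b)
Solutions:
 v(b) = C1 + C2*b + b^3/(6*k)


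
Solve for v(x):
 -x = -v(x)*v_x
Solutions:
 v(x) = -sqrt(C1 + x^2)
 v(x) = sqrt(C1 + x^2)


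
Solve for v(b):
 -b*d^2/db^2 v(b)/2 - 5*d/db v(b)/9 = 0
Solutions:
 v(b) = C1 + C2/b^(1/9)


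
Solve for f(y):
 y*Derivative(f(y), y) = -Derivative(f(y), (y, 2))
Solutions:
 f(y) = C1 + C2*erf(sqrt(2)*y/2)


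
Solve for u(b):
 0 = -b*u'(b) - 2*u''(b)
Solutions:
 u(b) = C1 + C2*erf(b/2)


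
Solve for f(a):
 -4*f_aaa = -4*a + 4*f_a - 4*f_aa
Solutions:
 f(a) = C1 + a^2/2 + a + (C2*sin(sqrt(3)*a/2) + C3*cos(sqrt(3)*a/2))*exp(a/2)


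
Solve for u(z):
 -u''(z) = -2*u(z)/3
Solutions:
 u(z) = C1*exp(-sqrt(6)*z/3) + C2*exp(sqrt(6)*z/3)


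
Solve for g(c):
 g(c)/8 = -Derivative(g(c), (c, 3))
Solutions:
 g(c) = C3*exp(-c/2) + (C1*sin(sqrt(3)*c/4) + C2*cos(sqrt(3)*c/4))*exp(c/4)


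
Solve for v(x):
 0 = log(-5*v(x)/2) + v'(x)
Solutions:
 Integral(1/(log(-_y) - log(2) + log(5)), (_y, v(x))) = C1 - x


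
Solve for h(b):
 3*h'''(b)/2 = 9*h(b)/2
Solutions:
 h(b) = C3*exp(3^(1/3)*b) + (C1*sin(3^(5/6)*b/2) + C2*cos(3^(5/6)*b/2))*exp(-3^(1/3)*b/2)


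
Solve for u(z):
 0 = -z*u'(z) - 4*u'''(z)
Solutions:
 u(z) = C1 + Integral(C2*airyai(-2^(1/3)*z/2) + C3*airybi(-2^(1/3)*z/2), z)


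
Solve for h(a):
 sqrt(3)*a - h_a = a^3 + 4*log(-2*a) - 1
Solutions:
 h(a) = C1 - a^4/4 + sqrt(3)*a^2/2 - 4*a*log(-a) + a*(5 - 4*log(2))


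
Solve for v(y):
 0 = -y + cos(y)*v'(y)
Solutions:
 v(y) = C1 + Integral(y/cos(y), y)


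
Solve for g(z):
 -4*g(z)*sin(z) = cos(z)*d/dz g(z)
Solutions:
 g(z) = C1*cos(z)^4


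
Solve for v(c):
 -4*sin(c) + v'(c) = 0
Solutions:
 v(c) = C1 - 4*cos(c)


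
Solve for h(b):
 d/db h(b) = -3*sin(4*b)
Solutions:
 h(b) = C1 + 3*cos(4*b)/4


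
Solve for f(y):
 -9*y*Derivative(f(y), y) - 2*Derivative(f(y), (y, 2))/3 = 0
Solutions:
 f(y) = C1 + C2*erf(3*sqrt(3)*y/2)


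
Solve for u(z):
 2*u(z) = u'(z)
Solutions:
 u(z) = C1*exp(2*z)


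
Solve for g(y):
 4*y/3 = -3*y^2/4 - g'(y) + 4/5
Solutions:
 g(y) = C1 - y^3/4 - 2*y^2/3 + 4*y/5


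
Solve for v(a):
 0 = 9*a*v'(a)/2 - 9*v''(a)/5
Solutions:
 v(a) = C1 + C2*erfi(sqrt(5)*a/2)


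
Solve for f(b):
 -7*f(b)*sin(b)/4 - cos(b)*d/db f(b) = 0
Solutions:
 f(b) = C1*cos(b)^(7/4)


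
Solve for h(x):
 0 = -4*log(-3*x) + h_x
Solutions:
 h(x) = C1 + 4*x*log(-x) + 4*x*(-1 + log(3))


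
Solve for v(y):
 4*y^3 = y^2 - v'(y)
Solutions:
 v(y) = C1 - y^4 + y^3/3


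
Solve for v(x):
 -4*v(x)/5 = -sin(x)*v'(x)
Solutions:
 v(x) = C1*(cos(x) - 1)^(2/5)/(cos(x) + 1)^(2/5)


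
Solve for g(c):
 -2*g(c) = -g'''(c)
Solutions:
 g(c) = C3*exp(2^(1/3)*c) + (C1*sin(2^(1/3)*sqrt(3)*c/2) + C2*cos(2^(1/3)*sqrt(3)*c/2))*exp(-2^(1/3)*c/2)


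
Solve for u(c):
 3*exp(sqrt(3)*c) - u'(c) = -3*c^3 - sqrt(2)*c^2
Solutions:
 u(c) = C1 + 3*c^4/4 + sqrt(2)*c^3/3 + sqrt(3)*exp(sqrt(3)*c)


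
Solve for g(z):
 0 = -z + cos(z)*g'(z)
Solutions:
 g(z) = C1 + Integral(z/cos(z), z)


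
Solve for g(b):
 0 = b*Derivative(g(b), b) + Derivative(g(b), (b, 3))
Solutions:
 g(b) = C1 + Integral(C2*airyai(-b) + C3*airybi(-b), b)


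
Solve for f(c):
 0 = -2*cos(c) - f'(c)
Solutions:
 f(c) = C1 - 2*sin(c)


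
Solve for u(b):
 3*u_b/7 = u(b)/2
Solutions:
 u(b) = C1*exp(7*b/6)


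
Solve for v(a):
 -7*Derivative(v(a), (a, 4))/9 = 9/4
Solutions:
 v(a) = C1 + C2*a + C3*a^2 + C4*a^3 - 27*a^4/224


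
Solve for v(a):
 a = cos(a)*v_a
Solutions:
 v(a) = C1 + Integral(a/cos(a), a)


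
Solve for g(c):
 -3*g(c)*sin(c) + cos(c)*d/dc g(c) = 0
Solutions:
 g(c) = C1/cos(c)^3


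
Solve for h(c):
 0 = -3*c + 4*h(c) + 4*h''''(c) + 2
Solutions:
 h(c) = 3*c/4 + (C1*sin(sqrt(2)*c/2) + C2*cos(sqrt(2)*c/2))*exp(-sqrt(2)*c/2) + (C3*sin(sqrt(2)*c/2) + C4*cos(sqrt(2)*c/2))*exp(sqrt(2)*c/2) - 1/2


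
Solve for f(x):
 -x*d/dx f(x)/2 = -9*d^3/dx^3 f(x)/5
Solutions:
 f(x) = C1 + Integral(C2*airyai(60^(1/3)*x/6) + C3*airybi(60^(1/3)*x/6), x)


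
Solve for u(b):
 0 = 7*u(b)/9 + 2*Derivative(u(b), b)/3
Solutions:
 u(b) = C1*exp(-7*b/6)


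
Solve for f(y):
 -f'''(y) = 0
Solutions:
 f(y) = C1 + C2*y + C3*y^2


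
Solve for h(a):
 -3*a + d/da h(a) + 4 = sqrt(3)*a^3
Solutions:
 h(a) = C1 + sqrt(3)*a^4/4 + 3*a^2/2 - 4*a


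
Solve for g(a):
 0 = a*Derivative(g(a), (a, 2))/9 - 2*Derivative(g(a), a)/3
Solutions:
 g(a) = C1 + C2*a^7


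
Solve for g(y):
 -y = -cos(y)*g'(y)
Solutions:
 g(y) = C1 + Integral(y/cos(y), y)


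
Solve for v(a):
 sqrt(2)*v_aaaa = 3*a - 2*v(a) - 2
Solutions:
 v(a) = 3*a/2 + (C1*sin(2^(5/8)*a/2) + C2*cos(2^(5/8)*a/2))*exp(-2^(5/8)*a/2) + (C3*sin(2^(5/8)*a/2) + C4*cos(2^(5/8)*a/2))*exp(2^(5/8)*a/2) - 1


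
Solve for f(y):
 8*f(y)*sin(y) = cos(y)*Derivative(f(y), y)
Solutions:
 f(y) = C1/cos(y)^8


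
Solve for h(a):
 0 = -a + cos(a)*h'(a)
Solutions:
 h(a) = C1 + Integral(a/cos(a), a)


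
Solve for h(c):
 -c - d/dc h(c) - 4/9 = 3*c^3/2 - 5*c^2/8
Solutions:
 h(c) = C1 - 3*c^4/8 + 5*c^3/24 - c^2/2 - 4*c/9


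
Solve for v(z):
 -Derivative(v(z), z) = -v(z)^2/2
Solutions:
 v(z) = -2/(C1 + z)


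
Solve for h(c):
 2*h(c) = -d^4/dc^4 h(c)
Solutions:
 h(c) = (C1*sin(2^(3/4)*c/2) + C2*cos(2^(3/4)*c/2))*exp(-2^(3/4)*c/2) + (C3*sin(2^(3/4)*c/2) + C4*cos(2^(3/4)*c/2))*exp(2^(3/4)*c/2)


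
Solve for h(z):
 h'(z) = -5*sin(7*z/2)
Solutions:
 h(z) = C1 + 10*cos(7*z/2)/7


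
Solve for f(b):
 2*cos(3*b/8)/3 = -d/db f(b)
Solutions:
 f(b) = C1 - 16*sin(3*b/8)/9


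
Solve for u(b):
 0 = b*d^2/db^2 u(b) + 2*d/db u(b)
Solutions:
 u(b) = C1 + C2/b


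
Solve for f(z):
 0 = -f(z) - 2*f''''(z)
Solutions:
 f(z) = (C1*sin(2^(1/4)*z/2) + C2*cos(2^(1/4)*z/2))*exp(-2^(1/4)*z/2) + (C3*sin(2^(1/4)*z/2) + C4*cos(2^(1/4)*z/2))*exp(2^(1/4)*z/2)


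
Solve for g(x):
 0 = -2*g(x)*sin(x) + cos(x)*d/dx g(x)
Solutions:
 g(x) = C1/cos(x)^2


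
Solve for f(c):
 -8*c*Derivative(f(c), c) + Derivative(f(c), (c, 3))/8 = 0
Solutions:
 f(c) = C1 + Integral(C2*airyai(4*c) + C3*airybi(4*c), c)


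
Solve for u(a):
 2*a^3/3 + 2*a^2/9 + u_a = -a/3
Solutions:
 u(a) = C1 - a^4/6 - 2*a^3/27 - a^2/6


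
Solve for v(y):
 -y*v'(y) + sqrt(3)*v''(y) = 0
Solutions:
 v(y) = C1 + C2*erfi(sqrt(2)*3^(3/4)*y/6)


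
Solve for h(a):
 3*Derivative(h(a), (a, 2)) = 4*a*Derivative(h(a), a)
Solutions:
 h(a) = C1 + C2*erfi(sqrt(6)*a/3)


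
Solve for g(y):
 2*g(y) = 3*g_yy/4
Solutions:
 g(y) = C1*exp(-2*sqrt(6)*y/3) + C2*exp(2*sqrt(6)*y/3)


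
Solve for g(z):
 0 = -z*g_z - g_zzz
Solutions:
 g(z) = C1 + Integral(C2*airyai(-z) + C3*airybi(-z), z)


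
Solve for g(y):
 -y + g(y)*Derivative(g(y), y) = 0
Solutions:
 g(y) = -sqrt(C1 + y^2)
 g(y) = sqrt(C1 + y^2)


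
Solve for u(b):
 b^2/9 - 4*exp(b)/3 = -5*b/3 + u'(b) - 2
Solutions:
 u(b) = C1 + b^3/27 + 5*b^2/6 + 2*b - 4*exp(b)/3


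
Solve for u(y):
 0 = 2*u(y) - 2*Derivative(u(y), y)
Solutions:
 u(y) = C1*exp(y)


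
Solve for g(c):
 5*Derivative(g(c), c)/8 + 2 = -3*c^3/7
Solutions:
 g(c) = C1 - 6*c^4/35 - 16*c/5


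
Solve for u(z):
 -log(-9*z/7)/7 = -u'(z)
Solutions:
 u(z) = C1 + z*log(-z)/7 + z*(-log(7) - 1 + 2*log(3))/7


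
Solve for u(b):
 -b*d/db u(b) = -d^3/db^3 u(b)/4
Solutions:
 u(b) = C1 + Integral(C2*airyai(2^(2/3)*b) + C3*airybi(2^(2/3)*b), b)


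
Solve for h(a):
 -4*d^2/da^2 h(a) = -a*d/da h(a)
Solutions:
 h(a) = C1 + C2*erfi(sqrt(2)*a/4)


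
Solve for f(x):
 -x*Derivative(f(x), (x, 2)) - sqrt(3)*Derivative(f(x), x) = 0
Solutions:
 f(x) = C1 + C2*x^(1 - sqrt(3))


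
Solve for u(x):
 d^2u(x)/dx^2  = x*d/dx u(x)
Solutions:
 u(x) = C1 + C2*erfi(sqrt(2)*x/2)


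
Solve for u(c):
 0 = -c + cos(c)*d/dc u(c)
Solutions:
 u(c) = C1 + Integral(c/cos(c), c)


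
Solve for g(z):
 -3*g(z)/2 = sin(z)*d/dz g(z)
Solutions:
 g(z) = C1*(cos(z) + 1)^(3/4)/(cos(z) - 1)^(3/4)


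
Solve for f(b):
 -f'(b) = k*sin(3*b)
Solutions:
 f(b) = C1 + k*cos(3*b)/3


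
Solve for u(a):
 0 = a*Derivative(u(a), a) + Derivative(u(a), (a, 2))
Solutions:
 u(a) = C1 + C2*erf(sqrt(2)*a/2)


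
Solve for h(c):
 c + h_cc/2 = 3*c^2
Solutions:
 h(c) = C1 + C2*c + c^4/2 - c^3/3


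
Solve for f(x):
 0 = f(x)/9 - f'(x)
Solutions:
 f(x) = C1*exp(x/9)


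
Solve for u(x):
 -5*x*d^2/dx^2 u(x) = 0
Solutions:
 u(x) = C1 + C2*x


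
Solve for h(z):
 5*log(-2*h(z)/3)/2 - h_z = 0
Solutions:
 -2*Integral(1/(log(-_y) - log(3) + log(2)), (_y, h(z)))/5 = C1 - z


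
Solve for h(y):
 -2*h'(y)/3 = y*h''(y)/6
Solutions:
 h(y) = C1 + C2/y^3


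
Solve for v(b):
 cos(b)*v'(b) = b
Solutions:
 v(b) = C1 + Integral(b/cos(b), b)


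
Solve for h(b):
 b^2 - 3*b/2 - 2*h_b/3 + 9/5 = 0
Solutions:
 h(b) = C1 + b^3/2 - 9*b^2/8 + 27*b/10


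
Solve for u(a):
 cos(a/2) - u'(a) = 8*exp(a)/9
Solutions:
 u(a) = C1 - 8*exp(a)/9 + 2*sin(a/2)


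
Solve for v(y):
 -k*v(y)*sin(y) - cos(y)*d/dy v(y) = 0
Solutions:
 v(y) = C1*exp(k*log(cos(y)))


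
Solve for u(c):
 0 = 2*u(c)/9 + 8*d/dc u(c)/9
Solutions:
 u(c) = C1*exp(-c/4)


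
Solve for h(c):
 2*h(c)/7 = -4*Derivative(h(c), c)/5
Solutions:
 h(c) = C1*exp(-5*c/14)


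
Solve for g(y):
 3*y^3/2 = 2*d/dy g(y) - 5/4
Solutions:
 g(y) = C1 + 3*y^4/16 + 5*y/8


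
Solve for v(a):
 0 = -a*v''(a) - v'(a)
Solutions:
 v(a) = C1 + C2*log(a)


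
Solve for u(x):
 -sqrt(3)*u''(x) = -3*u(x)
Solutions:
 u(x) = C1*exp(-3^(1/4)*x) + C2*exp(3^(1/4)*x)


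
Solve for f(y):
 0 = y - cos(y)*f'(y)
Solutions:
 f(y) = C1 + Integral(y/cos(y), y)


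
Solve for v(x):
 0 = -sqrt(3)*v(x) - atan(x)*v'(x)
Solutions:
 v(x) = C1*exp(-sqrt(3)*Integral(1/atan(x), x))


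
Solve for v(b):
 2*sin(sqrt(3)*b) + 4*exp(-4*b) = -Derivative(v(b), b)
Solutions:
 v(b) = C1 + 2*sqrt(3)*cos(sqrt(3)*b)/3 + exp(-4*b)


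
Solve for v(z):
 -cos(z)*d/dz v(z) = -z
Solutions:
 v(z) = C1 + Integral(z/cos(z), z)


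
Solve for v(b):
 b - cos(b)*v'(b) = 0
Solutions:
 v(b) = C1 + Integral(b/cos(b), b)


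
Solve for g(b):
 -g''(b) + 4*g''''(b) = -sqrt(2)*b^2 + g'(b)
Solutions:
 g(b) = C1 + C2*exp(-3^(1/3)*b*(3^(1/3)/(sqrt(78) + 9)^(1/3) + (sqrt(78) + 9)^(1/3))/12)*sin(3^(1/6)*b*(-3^(2/3)*(sqrt(78) + 9)^(1/3) + 3/(sqrt(78) + 9)^(1/3))/12) + C3*exp(-3^(1/3)*b*(3^(1/3)/(sqrt(78) + 9)^(1/3) + (sqrt(78) + 9)^(1/3))/12)*cos(3^(1/6)*b*(-3^(2/3)*(sqrt(78) + 9)^(1/3) + 3/(sqrt(78) + 9)^(1/3))/12) + C4*exp(3^(1/3)*b*(3^(1/3)/(sqrt(78) + 9)^(1/3) + (sqrt(78) + 9)^(1/3))/6) + sqrt(2)*b^3/3 - sqrt(2)*b^2 + 2*sqrt(2)*b


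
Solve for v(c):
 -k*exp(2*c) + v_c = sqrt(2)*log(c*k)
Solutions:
 v(c) = C1 + sqrt(2)*c*log(c*k) - sqrt(2)*c + k*exp(2*c)/2


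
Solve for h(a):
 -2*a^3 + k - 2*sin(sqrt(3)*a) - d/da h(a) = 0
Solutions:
 h(a) = C1 - a^4/2 + a*k + 2*sqrt(3)*cos(sqrt(3)*a)/3


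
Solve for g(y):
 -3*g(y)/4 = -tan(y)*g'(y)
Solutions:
 g(y) = C1*sin(y)^(3/4)


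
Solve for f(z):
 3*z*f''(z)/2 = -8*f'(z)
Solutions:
 f(z) = C1 + C2/z^(13/3)


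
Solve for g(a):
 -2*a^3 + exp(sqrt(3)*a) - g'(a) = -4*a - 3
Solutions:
 g(a) = C1 - a^4/2 + 2*a^2 + 3*a + sqrt(3)*exp(sqrt(3)*a)/3


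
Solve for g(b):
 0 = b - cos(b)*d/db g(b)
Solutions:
 g(b) = C1 + Integral(b/cos(b), b)


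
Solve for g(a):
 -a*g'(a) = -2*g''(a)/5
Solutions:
 g(a) = C1 + C2*erfi(sqrt(5)*a/2)


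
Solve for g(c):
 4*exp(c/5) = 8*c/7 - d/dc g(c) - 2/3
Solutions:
 g(c) = C1 + 4*c^2/7 - 2*c/3 - 20*exp(c/5)


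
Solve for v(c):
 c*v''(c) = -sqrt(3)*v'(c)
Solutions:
 v(c) = C1 + C2*c^(1 - sqrt(3))


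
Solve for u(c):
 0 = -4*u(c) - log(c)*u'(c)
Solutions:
 u(c) = C1*exp(-4*li(c))


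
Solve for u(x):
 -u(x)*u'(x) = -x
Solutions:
 u(x) = -sqrt(C1 + x^2)
 u(x) = sqrt(C1 + x^2)


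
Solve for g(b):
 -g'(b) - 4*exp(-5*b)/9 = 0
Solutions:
 g(b) = C1 + 4*exp(-5*b)/45


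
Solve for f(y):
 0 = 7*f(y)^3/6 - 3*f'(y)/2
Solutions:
 f(y) = -3*sqrt(2)*sqrt(-1/(C1 + 7*y))/2
 f(y) = 3*sqrt(2)*sqrt(-1/(C1 + 7*y))/2


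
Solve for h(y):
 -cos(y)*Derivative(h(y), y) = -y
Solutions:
 h(y) = C1 + Integral(y/cos(y), y)


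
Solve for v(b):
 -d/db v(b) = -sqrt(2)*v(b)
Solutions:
 v(b) = C1*exp(sqrt(2)*b)


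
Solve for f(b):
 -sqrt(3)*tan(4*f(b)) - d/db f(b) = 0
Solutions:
 f(b) = -asin(C1*exp(-4*sqrt(3)*b))/4 + pi/4
 f(b) = asin(C1*exp(-4*sqrt(3)*b))/4


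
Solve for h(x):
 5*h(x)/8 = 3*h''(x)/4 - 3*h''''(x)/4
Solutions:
 h(x) = (C1*sin(5^(1/4)*6^(3/4)*x*sin(atan(sqrt(21)/3)/2)/6) + C2*cos(5^(1/4)*6^(3/4)*x*sin(atan(sqrt(21)/3)/2)/6))*exp(-5^(1/4)*6^(3/4)*x*cos(atan(sqrt(21)/3)/2)/6) + (C3*sin(5^(1/4)*6^(3/4)*x*sin(atan(sqrt(21)/3)/2)/6) + C4*cos(5^(1/4)*6^(3/4)*x*sin(atan(sqrt(21)/3)/2)/6))*exp(5^(1/4)*6^(3/4)*x*cos(atan(sqrt(21)/3)/2)/6)


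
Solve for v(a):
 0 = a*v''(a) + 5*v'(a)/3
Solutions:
 v(a) = C1 + C2/a^(2/3)


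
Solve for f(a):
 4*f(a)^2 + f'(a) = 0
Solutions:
 f(a) = 1/(C1 + 4*a)


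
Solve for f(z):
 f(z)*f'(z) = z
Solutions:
 f(z) = -sqrt(C1 + z^2)
 f(z) = sqrt(C1 + z^2)


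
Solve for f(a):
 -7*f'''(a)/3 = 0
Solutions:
 f(a) = C1 + C2*a + C3*a^2


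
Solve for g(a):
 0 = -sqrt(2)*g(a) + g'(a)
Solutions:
 g(a) = C1*exp(sqrt(2)*a)


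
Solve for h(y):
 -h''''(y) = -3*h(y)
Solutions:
 h(y) = C1*exp(-3^(1/4)*y) + C2*exp(3^(1/4)*y) + C3*sin(3^(1/4)*y) + C4*cos(3^(1/4)*y)


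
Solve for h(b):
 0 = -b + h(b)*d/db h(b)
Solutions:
 h(b) = -sqrt(C1 + b^2)
 h(b) = sqrt(C1 + b^2)


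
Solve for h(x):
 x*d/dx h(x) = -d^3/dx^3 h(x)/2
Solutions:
 h(x) = C1 + Integral(C2*airyai(-2^(1/3)*x) + C3*airybi(-2^(1/3)*x), x)


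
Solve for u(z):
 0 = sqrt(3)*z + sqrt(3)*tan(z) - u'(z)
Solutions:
 u(z) = C1 + sqrt(3)*z^2/2 - sqrt(3)*log(cos(z))


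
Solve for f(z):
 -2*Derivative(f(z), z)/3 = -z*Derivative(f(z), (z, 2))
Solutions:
 f(z) = C1 + C2*z^(5/3)


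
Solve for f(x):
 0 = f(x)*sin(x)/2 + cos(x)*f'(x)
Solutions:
 f(x) = C1*sqrt(cos(x))


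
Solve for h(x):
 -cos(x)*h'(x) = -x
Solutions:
 h(x) = C1 + Integral(x/cos(x), x)


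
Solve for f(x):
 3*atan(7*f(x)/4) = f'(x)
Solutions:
 Integral(1/atan(7*_y/4), (_y, f(x))) = C1 + 3*x


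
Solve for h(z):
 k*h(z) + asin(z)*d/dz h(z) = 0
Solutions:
 h(z) = C1*exp(-k*Integral(1/asin(z), z))


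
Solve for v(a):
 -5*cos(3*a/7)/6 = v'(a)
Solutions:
 v(a) = C1 - 35*sin(3*a/7)/18


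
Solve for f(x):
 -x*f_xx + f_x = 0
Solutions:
 f(x) = C1 + C2*x^2


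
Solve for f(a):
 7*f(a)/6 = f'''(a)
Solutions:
 f(a) = C3*exp(6^(2/3)*7^(1/3)*a/6) + (C1*sin(2^(2/3)*3^(1/6)*7^(1/3)*a/4) + C2*cos(2^(2/3)*3^(1/6)*7^(1/3)*a/4))*exp(-6^(2/3)*7^(1/3)*a/12)


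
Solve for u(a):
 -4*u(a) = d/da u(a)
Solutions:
 u(a) = C1*exp(-4*a)


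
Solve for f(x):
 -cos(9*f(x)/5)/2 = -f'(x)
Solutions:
 -x/2 - 5*log(sin(9*f(x)/5) - 1)/18 + 5*log(sin(9*f(x)/5) + 1)/18 = C1


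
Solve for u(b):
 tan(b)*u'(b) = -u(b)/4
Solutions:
 u(b) = C1/sin(b)^(1/4)


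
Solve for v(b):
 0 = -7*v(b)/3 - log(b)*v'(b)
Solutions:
 v(b) = C1*exp(-7*li(b)/3)


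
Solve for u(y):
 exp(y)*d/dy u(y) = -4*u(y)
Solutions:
 u(y) = C1*exp(4*exp(-y))


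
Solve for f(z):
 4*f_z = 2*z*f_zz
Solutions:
 f(z) = C1 + C2*z^3


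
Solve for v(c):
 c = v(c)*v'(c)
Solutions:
 v(c) = -sqrt(C1 + c^2)
 v(c) = sqrt(C1 + c^2)


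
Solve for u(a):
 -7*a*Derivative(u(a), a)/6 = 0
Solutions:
 u(a) = C1


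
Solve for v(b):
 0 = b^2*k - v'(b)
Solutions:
 v(b) = C1 + b^3*k/3


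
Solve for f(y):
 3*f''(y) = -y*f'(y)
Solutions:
 f(y) = C1 + C2*erf(sqrt(6)*y/6)


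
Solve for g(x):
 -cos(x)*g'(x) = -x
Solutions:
 g(x) = C1 + Integral(x/cos(x), x)


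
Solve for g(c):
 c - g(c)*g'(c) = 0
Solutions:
 g(c) = -sqrt(C1 + c^2)
 g(c) = sqrt(C1 + c^2)


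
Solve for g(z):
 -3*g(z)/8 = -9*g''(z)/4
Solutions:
 g(z) = C1*exp(-sqrt(6)*z/6) + C2*exp(sqrt(6)*z/6)


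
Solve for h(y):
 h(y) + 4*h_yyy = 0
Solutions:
 h(y) = C3*exp(-2^(1/3)*y/2) + (C1*sin(2^(1/3)*sqrt(3)*y/4) + C2*cos(2^(1/3)*sqrt(3)*y/4))*exp(2^(1/3)*y/4)


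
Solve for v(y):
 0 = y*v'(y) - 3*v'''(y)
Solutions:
 v(y) = C1 + Integral(C2*airyai(3^(2/3)*y/3) + C3*airybi(3^(2/3)*y/3), y)


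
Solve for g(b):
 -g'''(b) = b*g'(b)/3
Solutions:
 g(b) = C1 + Integral(C2*airyai(-3^(2/3)*b/3) + C3*airybi(-3^(2/3)*b/3), b)


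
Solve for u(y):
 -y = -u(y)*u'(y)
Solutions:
 u(y) = -sqrt(C1 + y^2)
 u(y) = sqrt(C1 + y^2)


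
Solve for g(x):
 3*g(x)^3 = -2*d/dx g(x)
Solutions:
 g(x) = -sqrt(-1/(C1 - 3*x))
 g(x) = sqrt(-1/(C1 - 3*x))


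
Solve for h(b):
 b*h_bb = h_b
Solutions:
 h(b) = C1 + C2*b^2


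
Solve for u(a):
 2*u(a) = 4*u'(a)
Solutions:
 u(a) = C1*exp(a/2)


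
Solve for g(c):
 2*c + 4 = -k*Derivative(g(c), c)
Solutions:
 g(c) = C1 - c^2/k - 4*c/k


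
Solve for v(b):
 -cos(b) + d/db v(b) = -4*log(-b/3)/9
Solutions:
 v(b) = C1 - 4*b*log(-b)/9 + 4*b/9 + 4*b*log(3)/9 + sin(b)


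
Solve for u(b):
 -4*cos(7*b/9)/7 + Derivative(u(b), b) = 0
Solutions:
 u(b) = C1 + 36*sin(7*b/9)/49


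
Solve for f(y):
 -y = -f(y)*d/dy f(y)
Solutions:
 f(y) = -sqrt(C1 + y^2)
 f(y) = sqrt(C1 + y^2)


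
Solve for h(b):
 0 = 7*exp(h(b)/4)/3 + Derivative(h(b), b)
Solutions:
 h(b) = 4*log(1/(C1 + 7*b)) + 4*log(12)


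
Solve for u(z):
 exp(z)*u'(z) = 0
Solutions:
 u(z) = C1


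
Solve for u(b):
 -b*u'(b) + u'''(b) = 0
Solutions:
 u(b) = C1 + Integral(C2*airyai(b) + C3*airybi(b), b)


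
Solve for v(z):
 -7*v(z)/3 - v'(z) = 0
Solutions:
 v(z) = C1*exp(-7*z/3)


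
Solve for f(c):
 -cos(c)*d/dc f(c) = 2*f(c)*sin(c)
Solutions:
 f(c) = C1*cos(c)^2


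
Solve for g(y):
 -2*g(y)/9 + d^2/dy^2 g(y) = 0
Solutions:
 g(y) = C1*exp(-sqrt(2)*y/3) + C2*exp(sqrt(2)*y/3)


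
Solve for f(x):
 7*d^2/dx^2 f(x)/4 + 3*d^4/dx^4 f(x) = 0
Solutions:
 f(x) = C1 + C2*x + C3*sin(sqrt(21)*x/6) + C4*cos(sqrt(21)*x/6)


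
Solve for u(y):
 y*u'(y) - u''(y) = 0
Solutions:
 u(y) = C1 + C2*erfi(sqrt(2)*y/2)


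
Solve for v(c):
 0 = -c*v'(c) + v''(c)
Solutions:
 v(c) = C1 + C2*erfi(sqrt(2)*c/2)


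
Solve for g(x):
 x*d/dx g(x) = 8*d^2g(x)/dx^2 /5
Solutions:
 g(x) = C1 + C2*erfi(sqrt(5)*x/4)


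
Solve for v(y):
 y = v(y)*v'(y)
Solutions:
 v(y) = -sqrt(C1 + y^2)
 v(y) = sqrt(C1 + y^2)


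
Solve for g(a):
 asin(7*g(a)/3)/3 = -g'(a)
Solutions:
 Integral(1/asin(7*_y/3), (_y, g(a))) = C1 - a/3


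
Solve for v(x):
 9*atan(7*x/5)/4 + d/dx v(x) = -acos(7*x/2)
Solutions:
 v(x) = C1 - x*acos(7*x/2) - 9*x*atan(7*x/5)/4 + sqrt(4 - 49*x^2)/7 + 45*log(49*x^2 + 25)/56


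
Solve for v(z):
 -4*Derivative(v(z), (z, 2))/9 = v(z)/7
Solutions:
 v(z) = C1*sin(3*sqrt(7)*z/14) + C2*cos(3*sqrt(7)*z/14)


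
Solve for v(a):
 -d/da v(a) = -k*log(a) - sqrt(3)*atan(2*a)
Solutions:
 v(a) = C1 + a*k*(log(a) - 1) + sqrt(3)*(a*atan(2*a) - log(4*a^2 + 1)/4)


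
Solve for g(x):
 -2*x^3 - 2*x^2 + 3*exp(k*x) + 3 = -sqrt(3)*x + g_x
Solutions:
 g(x) = C1 - x^4/2 - 2*x^3/3 + sqrt(3)*x^2/2 + 3*x + 3*exp(k*x)/k


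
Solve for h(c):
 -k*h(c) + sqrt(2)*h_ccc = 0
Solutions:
 h(c) = C1*exp(2^(5/6)*c*k^(1/3)/2) + C2*exp(2^(5/6)*c*k^(1/3)*(-1 + sqrt(3)*I)/4) + C3*exp(-2^(5/6)*c*k^(1/3)*(1 + sqrt(3)*I)/4)


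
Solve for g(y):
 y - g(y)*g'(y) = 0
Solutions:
 g(y) = -sqrt(C1 + y^2)
 g(y) = sqrt(C1 + y^2)


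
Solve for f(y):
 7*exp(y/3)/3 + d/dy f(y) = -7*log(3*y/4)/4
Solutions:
 f(y) = C1 - 7*y*log(y)/4 + 7*y*(-log(3) + 1 + 2*log(2))/4 - 7*exp(y/3)


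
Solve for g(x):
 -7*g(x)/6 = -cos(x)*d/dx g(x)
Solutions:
 g(x) = C1*(sin(x) + 1)^(7/12)/(sin(x) - 1)^(7/12)


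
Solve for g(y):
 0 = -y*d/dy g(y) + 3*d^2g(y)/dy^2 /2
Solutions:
 g(y) = C1 + C2*erfi(sqrt(3)*y/3)


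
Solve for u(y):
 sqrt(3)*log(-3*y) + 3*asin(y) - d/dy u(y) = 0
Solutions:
 u(y) = C1 + sqrt(3)*y*(log(-y) - 1) + 3*y*asin(y) + sqrt(3)*y*log(3) + 3*sqrt(1 - y^2)


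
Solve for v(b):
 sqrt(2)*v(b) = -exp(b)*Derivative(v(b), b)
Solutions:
 v(b) = C1*exp(sqrt(2)*exp(-b))


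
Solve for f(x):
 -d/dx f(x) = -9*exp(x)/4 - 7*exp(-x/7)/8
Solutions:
 f(x) = C1 + 9*exp(x)/4 - 49*exp(-x/7)/8


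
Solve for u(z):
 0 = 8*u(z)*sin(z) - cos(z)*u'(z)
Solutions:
 u(z) = C1/cos(z)^8


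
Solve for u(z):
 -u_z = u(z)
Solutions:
 u(z) = C1*exp(-z)


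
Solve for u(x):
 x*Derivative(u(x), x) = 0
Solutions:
 u(x) = C1


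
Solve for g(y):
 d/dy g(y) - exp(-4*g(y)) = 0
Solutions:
 g(y) = log(-I*(C1 + 4*y)^(1/4))
 g(y) = log(I*(C1 + 4*y)^(1/4))
 g(y) = log(-(C1 + 4*y)^(1/4))
 g(y) = log(C1 + 4*y)/4


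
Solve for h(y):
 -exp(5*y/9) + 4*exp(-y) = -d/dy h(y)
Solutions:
 h(y) = C1 + 9*exp(5*y/9)/5 + 4*exp(-y)


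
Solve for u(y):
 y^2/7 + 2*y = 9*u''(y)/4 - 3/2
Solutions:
 u(y) = C1 + C2*y + y^4/189 + 4*y^3/27 + y^2/3


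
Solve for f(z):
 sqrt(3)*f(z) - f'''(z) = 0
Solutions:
 f(z) = C3*exp(3^(1/6)*z) + (C1*sin(3^(2/3)*z/2) + C2*cos(3^(2/3)*z/2))*exp(-3^(1/6)*z/2)


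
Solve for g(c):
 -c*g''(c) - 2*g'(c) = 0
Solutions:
 g(c) = C1 + C2/c


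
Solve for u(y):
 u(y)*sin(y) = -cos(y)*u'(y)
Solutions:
 u(y) = C1*cos(y)


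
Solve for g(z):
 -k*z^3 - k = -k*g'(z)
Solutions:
 g(z) = C1 + z^4/4 + z


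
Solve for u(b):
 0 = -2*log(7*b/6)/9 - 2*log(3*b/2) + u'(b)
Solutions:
 u(b) = C1 + 20*b*log(b)/9 - 20*b/9 - 3*b*log(2) + 2*b*log(7)/9 + b*log(3) + 7*b*log(6)/9


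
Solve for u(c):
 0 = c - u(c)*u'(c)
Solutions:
 u(c) = -sqrt(C1 + c^2)
 u(c) = sqrt(C1 + c^2)


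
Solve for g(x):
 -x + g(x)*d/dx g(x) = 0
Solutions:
 g(x) = -sqrt(C1 + x^2)
 g(x) = sqrt(C1 + x^2)


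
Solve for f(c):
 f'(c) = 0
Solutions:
 f(c) = C1


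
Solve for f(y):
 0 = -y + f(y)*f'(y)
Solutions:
 f(y) = -sqrt(C1 + y^2)
 f(y) = sqrt(C1 + y^2)


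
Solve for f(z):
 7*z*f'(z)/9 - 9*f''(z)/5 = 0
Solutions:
 f(z) = C1 + C2*erfi(sqrt(70)*z/18)


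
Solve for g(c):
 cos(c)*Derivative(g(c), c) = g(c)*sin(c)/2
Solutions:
 g(c) = C1/sqrt(cos(c))


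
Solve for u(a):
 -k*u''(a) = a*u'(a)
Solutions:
 u(a) = C1 + C2*sqrt(k)*erf(sqrt(2)*a*sqrt(1/k)/2)


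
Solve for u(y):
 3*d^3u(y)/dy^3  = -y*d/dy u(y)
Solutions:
 u(y) = C1 + Integral(C2*airyai(-3^(2/3)*y/3) + C3*airybi(-3^(2/3)*y/3), y)


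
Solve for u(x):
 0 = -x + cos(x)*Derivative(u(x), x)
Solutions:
 u(x) = C1 + Integral(x/cos(x), x)


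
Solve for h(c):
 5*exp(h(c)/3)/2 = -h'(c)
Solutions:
 h(c) = 3*log(1/(C1 + 5*c)) + 3*log(6)


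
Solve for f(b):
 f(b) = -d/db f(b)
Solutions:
 f(b) = C1*exp(-b)


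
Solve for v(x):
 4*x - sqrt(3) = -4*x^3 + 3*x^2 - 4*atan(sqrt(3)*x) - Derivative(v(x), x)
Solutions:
 v(x) = C1 - x^4 + x^3 - 2*x^2 - 4*x*atan(sqrt(3)*x) + sqrt(3)*x + 2*sqrt(3)*log(3*x^2 + 1)/3


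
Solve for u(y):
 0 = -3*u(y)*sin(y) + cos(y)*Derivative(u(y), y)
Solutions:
 u(y) = C1/cos(y)^3


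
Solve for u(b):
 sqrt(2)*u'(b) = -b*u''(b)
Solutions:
 u(b) = C1 + C2*b^(1 - sqrt(2))


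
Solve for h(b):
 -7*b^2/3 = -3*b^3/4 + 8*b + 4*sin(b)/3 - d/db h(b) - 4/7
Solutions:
 h(b) = C1 - 3*b^4/16 + 7*b^3/9 + 4*b^2 - 4*b/7 - 4*cos(b)/3


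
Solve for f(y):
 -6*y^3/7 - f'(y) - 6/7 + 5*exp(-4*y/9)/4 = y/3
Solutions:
 f(y) = C1 - 3*y^4/14 - y^2/6 - 6*y/7 - 45*exp(-4*y/9)/16


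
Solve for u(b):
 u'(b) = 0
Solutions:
 u(b) = C1


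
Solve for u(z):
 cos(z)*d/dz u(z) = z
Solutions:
 u(z) = C1 + Integral(z/cos(z), z)


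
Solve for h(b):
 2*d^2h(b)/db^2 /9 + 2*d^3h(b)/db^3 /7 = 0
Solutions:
 h(b) = C1 + C2*b + C3*exp(-7*b/9)


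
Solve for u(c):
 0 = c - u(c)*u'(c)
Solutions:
 u(c) = -sqrt(C1 + c^2)
 u(c) = sqrt(C1 + c^2)


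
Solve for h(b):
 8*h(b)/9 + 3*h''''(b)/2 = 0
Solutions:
 h(b) = (C1*sin(sqrt(2)*3^(1/4)*b/3) + C2*cos(sqrt(2)*3^(1/4)*b/3))*exp(-sqrt(2)*3^(1/4)*b/3) + (C3*sin(sqrt(2)*3^(1/4)*b/3) + C4*cos(sqrt(2)*3^(1/4)*b/3))*exp(sqrt(2)*3^(1/4)*b/3)


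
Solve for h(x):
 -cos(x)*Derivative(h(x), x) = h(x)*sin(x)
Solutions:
 h(x) = C1*cos(x)


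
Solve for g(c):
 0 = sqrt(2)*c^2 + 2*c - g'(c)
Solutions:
 g(c) = C1 + sqrt(2)*c^3/3 + c^2


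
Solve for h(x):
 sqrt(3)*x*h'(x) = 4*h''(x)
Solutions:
 h(x) = C1 + C2*erfi(sqrt(2)*3^(1/4)*x/4)


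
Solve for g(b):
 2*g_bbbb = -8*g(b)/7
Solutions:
 g(b) = (C1*sin(7^(3/4)*b/7) + C2*cos(7^(3/4)*b/7))*exp(-7^(3/4)*b/7) + (C3*sin(7^(3/4)*b/7) + C4*cos(7^(3/4)*b/7))*exp(7^(3/4)*b/7)


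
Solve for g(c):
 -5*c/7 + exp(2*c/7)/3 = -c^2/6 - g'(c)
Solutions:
 g(c) = C1 - c^3/18 + 5*c^2/14 - 7*exp(2*c/7)/6


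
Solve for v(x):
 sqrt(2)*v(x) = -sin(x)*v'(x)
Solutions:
 v(x) = C1*(cos(x) + 1)^(sqrt(2)/2)/(cos(x) - 1)^(sqrt(2)/2)


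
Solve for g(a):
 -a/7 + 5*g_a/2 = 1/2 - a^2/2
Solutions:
 g(a) = C1 - a^3/15 + a^2/35 + a/5


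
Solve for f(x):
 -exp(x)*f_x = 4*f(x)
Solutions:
 f(x) = C1*exp(4*exp(-x))


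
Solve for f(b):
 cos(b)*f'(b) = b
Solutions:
 f(b) = C1 + Integral(b/cos(b), b)


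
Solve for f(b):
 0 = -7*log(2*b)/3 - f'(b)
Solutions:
 f(b) = C1 - 7*b*log(b)/3 - 7*b*log(2)/3 + 7*b/3


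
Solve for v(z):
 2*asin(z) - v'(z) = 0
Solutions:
 v(z) = C1 + 2*z*asin(z) + 2*sqrt(1 - z^2)


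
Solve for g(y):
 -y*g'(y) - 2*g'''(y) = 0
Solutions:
 g(y) = C1 + Integral(C2*airyai(-2^(2/3)*y/2) + C3*airybi(-2^(2/3)*y/2), y)


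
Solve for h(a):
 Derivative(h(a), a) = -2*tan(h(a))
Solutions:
 h(a) = pi - asin(C1*exp(-2*a))
 h(a) = asin(C1*exp(-2*a))


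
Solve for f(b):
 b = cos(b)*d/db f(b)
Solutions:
 f(b) = C1 + Integral(b/cos(b), b)


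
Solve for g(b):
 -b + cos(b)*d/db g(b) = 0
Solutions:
 g(b) = C1 + Integral(b/cos(b), b)


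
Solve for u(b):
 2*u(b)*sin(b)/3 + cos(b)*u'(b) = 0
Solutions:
 u(b) = C1*cos(b)^(2/3)


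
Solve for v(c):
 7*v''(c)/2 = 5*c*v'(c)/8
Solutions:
 v(c) = C1 + C2*erfi(sqrt(70)*c/28)


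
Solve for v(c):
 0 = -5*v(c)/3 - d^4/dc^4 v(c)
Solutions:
 v(c) = (C1*sin(sqrt(2)*3^(3/4)*5^(1/4)*c/6) + C2*cos(sqrt(2)*3^(3/4)*5^(1/4)*c/6))*exp(-sqrt(2)*3^(3/4)*5^(1/4)*c/6) + (C3*sin(sqrt(2)*3^(3/4)*5^(1/4)*c/6) + C4*cos(sqrt(2)*3^(3/4)*5^(1/4)*c/6))*exp(sqrt(2)*3^(3/4)*5^(1/4)*c/6)


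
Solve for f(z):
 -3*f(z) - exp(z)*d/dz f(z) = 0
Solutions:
 f(z) = C1*exp(3*exp(-z))


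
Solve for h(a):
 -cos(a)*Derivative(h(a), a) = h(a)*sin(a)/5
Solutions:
 h(a) = C1*cos(a)^(1/5)


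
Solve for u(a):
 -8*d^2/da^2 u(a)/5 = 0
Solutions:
 u(a) = C1 + C2*a


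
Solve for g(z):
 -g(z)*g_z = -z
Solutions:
 g(z) = -sqrt(C1 + z^2)
 g(z) = sqrt(C1 + z^2)


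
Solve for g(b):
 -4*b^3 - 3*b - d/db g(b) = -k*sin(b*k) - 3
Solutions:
 g(b) = C1 - b^4 - 3*b^2/2 + 3*b - cos(b*k)


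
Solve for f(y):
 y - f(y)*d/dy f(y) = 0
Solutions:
 f(y) = -sqrt(C1 + y^2)
 f(y) = sqrt(C1 + y^2)


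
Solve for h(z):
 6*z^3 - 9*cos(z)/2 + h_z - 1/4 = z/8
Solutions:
 h(z) = C1 - 3*z^4/2 + z^2/16 + z/4 + 9*sin(z)/2


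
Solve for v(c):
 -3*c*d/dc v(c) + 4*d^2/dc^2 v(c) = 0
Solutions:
 v(c) = C1 + C2*erfi(sqrt(6)*c/4)


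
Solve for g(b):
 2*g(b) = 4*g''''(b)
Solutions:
 g(b) = C1*exp(-2^(3/4)*b/2) + C2*exp(2^(3/4)*b/2) + C3*sin(2^(3/4)*b/2) + C4*cos(2^(3/4)*b/2)


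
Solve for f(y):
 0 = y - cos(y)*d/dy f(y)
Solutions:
 f(y) = C1 + Integral(y/cos(y), y)


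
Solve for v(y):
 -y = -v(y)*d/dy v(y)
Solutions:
 v(y) = -sqrt(C1 + y^2)
 v(y) = sqrt(C1 + y^2)


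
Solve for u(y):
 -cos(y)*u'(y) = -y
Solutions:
 u(y) = C1 + Integral(y/cos(y), y)


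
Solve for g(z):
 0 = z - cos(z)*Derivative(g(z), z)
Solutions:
 g(z) = C1 + Integral(z/cos(z), z)


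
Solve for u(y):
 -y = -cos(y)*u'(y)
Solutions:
 u(y) = C1 + Integral(y/cos(y), y)


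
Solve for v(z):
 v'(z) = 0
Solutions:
 v(z) = C1


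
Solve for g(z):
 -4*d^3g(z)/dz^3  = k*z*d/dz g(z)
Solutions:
 g(z) = C1 + Integral(C2*airyai(2^(1/3)*z*(-k)^(1/3)/2) + C3*airybi(2^(1/3)*z*(-k)^(1/3)/2), z)


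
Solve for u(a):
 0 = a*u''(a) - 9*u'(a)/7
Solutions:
 u(a) = C1 + C2*a^(16/7)


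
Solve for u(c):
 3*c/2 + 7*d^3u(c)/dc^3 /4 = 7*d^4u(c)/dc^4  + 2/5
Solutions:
 u(c) = C1 + C2*c + C3*c^2 + C4*exp(c/4) - c^4/28 - 8*c^3/15


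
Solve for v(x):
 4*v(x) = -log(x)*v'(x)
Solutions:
 v(x) = C1*exp(-4*li(x))


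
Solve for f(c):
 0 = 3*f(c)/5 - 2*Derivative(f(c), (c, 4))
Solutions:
 f(c) = C1*exp(-10^(3/4)*3^(1/4)*c/10) + C2*exp(10^(3/4)*3^(1/4)*c/10) + C3*sin(10^(3/4)*3^(1/4)*c/10) + C4*cos(10^(3/4)*3^(1/4)*c/10)


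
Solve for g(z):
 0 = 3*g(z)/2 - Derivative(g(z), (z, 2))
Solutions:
 g(z) = C1*exp(-sqrt(6)*z/2) + C2*exp(sqrt(6)*z/2)


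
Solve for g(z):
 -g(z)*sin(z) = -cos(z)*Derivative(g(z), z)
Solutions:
 g(z) = C1/cos(z)


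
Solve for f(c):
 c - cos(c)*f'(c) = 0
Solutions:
 f(c) = C1 + Integral(c/cos(c), c)


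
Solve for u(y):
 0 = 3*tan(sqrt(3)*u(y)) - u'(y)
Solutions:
 u(y) = sqrt(3)*(pi - asin(C1*exp(3*sqrt(3)*y)))/3
 u(y) = sqrt(3)*asin(C1*exp(3*sqrt(3)*y))/3


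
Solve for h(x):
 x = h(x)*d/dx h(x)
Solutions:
 h(x) = -sqrt(C1 + x^2)
 h(x) = sqrt(C1 + x^2)


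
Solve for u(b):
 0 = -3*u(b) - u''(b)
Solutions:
 u(b) = C1*sin(sqrt(3)*b) + C2*cos(sqrt(3)*b)


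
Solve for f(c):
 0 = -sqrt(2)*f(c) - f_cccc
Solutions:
 f(c) = (C1*sin(2^(5/8)*c/2) + C2*cos(2^(5/8)*c/2))*exp(-2^(5/8)*c/2) + (C3*sin(2^(5/8)*c/2) + C4*cos(2^(5/8)*c/2))*exp(2^(5/8)*c/2)


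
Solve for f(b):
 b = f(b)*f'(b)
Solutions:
 f(b) = -sqrt(C1 + b^2)
 f(b) = sqrt(C1 + b^2)


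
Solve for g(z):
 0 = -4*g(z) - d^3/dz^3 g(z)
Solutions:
 g(z) = C3*exp(-2^(2/3)*z) + (C1*sin(2^(2/3)*sqrt(3)*z/2) + C2*cos(2^(2/3)*sqrt(3)*z/2))*exp(2^(2/3)*z/2)


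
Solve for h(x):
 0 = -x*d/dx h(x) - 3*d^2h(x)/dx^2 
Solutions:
 h(x) = C1 + C2*erf(sqrt(6)*x/6)


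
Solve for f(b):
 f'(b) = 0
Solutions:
 f(b) = C1


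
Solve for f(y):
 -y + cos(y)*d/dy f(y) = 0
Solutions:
 f(y) = C1 + Integral(y/cos(y), y)


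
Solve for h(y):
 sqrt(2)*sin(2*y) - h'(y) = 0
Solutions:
 h(y) = C1 - sqrt(2)*cos(2*y)/2


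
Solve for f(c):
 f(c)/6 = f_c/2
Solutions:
 f(c) = C1*exp(c/3)


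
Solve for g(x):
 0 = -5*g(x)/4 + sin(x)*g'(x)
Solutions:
 g(x) = C1*(cos(x) - 1)^(5/8)/(cos(x) + 1)^(5/8)


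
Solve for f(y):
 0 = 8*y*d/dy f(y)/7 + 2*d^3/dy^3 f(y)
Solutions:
 f(y) = C1 + Integral(C2*airyai(-14^(2/3)*y/7) + C3*airybi(-14^(2/3)*y/7), y)


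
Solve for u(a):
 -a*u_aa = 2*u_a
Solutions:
 u(a) = C1 + C2/a


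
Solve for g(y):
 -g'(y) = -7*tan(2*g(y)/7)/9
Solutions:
 g(y) = -7*asin(C1*exp(2*y/9))/2 + 7*pi/2
 g(y) = 7*asin(C1*exp(2*y/9))/2


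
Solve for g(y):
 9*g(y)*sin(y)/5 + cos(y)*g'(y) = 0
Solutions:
 g(y) = C1*cos(y)^(9/5)


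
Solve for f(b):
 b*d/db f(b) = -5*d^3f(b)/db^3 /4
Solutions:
 f(b) = C1 + Integral(C2*airyai(-10^(2/3)*b/5) + C3*airybi(-10^(2/3)*b/5), b)


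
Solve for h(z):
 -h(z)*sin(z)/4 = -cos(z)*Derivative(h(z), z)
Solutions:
 h(z) = C1/cos(z)^(1/4)


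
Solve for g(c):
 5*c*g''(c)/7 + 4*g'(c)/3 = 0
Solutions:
 g(c) = C1 + C2/c^(13/15)


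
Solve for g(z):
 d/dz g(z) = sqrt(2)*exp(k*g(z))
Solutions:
 g(z) = Piecewise((log(-1/(C1*k + sqrt(2)*k*z))/k, Ne(k, 0)), (nan, True))
 g(z) = Piecewise((C1 + sqrt(2)*z, Eq(k, 0)), (nan, True))


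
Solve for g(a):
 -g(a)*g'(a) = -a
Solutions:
 g(a) = -sqrt(C1 + a^2)
 g(a) = sqrt(C1 + a^2)


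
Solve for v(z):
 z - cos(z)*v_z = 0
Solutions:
 v(z) = C1 + Integral(z/cos(z), z)


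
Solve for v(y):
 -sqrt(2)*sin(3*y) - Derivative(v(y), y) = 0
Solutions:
 v(y) = C1 + sqrt(2)*cos(3*y)/3


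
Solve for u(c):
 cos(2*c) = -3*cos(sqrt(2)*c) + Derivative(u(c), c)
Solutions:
 u(c) = C1 + sin(2*c)/2 + 3*sqrt(2)*sin(sqrt(2)*c)/2


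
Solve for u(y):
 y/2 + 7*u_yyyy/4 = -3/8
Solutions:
 u(y) = C1 + C2*y + C3*y^2 + C4*y^3 - y^5/420 - y^4/112


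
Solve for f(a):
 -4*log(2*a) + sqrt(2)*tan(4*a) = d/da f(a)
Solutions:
 f(a) = C1 - 4*a*log(a) - 4*a*log(2) + 4*a - sqrt(2)*log(cos(4*a))/4


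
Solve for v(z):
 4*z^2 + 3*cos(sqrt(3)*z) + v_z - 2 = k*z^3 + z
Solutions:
 v(z) = C1 + k*z^4/4 - 4*z^3/3 + z^2/2 + 2*z - sqrt(3)*sin(sqrt(3)*z)


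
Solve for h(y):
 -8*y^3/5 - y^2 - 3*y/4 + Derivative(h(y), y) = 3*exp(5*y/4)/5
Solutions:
 h(y) = C1 + 2*y^4/5 + y^3/3 + 3*y^2/8 + 12*exp(5*y/4)/25


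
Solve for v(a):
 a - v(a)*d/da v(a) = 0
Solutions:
 v(a) = -sqrt(C1 + a^2)
 v(a) = sqrt(C1 + a^2)


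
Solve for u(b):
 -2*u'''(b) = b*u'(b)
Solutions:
 u(b) = C1 + Integral(C2*airyai(-2^(2/3)*b/2) + C3*airybi(-2^(2/3)*b/2), b)


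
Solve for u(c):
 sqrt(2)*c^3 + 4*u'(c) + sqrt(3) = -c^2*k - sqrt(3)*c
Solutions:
 u(c) = C1 - sqrt(2)*c^4/16 - c^3*k/12 - sqrt(3)*c^2/8 - sqrt(3)*c/4


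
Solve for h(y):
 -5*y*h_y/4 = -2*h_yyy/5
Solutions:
 h(y) = C1 + Integral(C2*airyai(5^(2/3)*y/2) + C3*airybi(5^(2/3)*y/2), y)


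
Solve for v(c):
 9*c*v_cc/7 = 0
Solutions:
 v(c) = C1 + C2*c


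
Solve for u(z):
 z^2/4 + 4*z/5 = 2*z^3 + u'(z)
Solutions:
 u(z) = C1 - z^4/2 + z^3/12 + 2*z^2/5


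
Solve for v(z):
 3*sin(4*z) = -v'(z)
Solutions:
 v(z) = C1 + 3*cos(4*z)/4


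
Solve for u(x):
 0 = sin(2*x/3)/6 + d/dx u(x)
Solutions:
 u(x) = C1 + cos(2*x/3)/4


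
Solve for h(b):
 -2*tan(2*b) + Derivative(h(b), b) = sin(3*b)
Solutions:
 h(b) = C1 - log(cos(2*b)) - cos(3*b)/3


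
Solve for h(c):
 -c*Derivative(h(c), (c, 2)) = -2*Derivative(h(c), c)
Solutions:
 h(c) = C1 + C2*c^3


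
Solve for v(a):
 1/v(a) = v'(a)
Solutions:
 v(a) = -sqrt(C1 + 2*a)
 v(a) = sqrt(C1 + 2*a)


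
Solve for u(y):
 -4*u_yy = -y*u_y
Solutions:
 u(y) = C1 + C2*erfi(sqrt(2)*y/4)


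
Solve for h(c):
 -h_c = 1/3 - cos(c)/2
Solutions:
 h(c) = C1 - c/3 + sin(c)/2


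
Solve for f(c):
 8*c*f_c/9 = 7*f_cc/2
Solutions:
 f(c) = C1 + C2*erfi(2*sqrt(14)*c/21)


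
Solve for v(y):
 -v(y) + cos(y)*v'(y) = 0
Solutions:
 v(y) = C1*sqrt(sin(y) + 1)/sqrt(sin(y) - 1)


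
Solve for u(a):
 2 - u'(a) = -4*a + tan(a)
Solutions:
 u(a) = C1 + 2*a^2 + 2*a + log(cos(a))


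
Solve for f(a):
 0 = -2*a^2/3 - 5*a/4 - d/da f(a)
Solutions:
 f(a) = C1 - 2*a^3/9 - 5*a^2/8


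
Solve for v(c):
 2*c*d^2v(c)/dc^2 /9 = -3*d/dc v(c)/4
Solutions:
 v(c) = C1 + C2/c^(19/8)


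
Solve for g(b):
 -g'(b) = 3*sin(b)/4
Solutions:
 g(b) = C1 + 3*cos(b)/4


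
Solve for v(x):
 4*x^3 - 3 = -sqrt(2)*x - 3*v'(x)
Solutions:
 v(x) = C1 - x^4/3 - sqrt(2)*x^2/6 + x


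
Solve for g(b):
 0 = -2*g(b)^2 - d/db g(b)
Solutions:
 g(b) = 1/(C1 + 2*b)
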